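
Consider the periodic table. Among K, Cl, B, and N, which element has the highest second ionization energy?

After 1 electron has been removed, what remains? K⁺ is the bare [Ar] core; Cl⁺ still has 6 valence electrons; B⁺ still has 2 valence electrons; N⁺ still has 4 valence electrons.
Pulling an electron out of a noble-gas core costs far more than removing a remaining valence electron, so K sits at the high end of IE_2.
Valence configurations: Cl⁺ [Ne]3s²3p⁴, B⁺ [He]2s², N⁺ [He]2s²2p².
The numbers (kJ/mol): K 3052, Cl 2298, B 2427, N 2856.
Putting it together, IE_2: Cl < B < N < K.

K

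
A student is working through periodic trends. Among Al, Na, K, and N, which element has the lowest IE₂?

Al

The second ionization energy removes an electron from the +1 ion. For each element: Al⁺ still has 2 valence electrons; Na⁺ is the bare [Ne] core; K⁺ is the bare [Ar] core; N⁺ still has 4 valence electrons.
Breaking into a closed-shell core is much more expensive than removing a leftover valence electron — K and Na have the largest IE_2 here.
Valence configurations: Al⁺ [Ne]3s², N⁺ [He]2s²2p².
Tabulated IE_2 (kJ/mol): Al 1817, Na 4562, K 3052, N 2856.
Hence IE_2: Al < N < K < Na.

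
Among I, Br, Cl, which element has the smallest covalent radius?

Radius decreases left→right (rising Z_eff, same n) and increases top→bottom (higher n).
All are in group 17, so atomic radius increases down the group.
The smallest covalent radius among these belongs to Cl.

Cl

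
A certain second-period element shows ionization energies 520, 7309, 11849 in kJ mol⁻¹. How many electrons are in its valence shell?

1

Look for the largest jump between consecutive ionization energies: IE2/IE1 ≈ 14.1, far larger than any earlier ratio.
That jump marks the point where a core electron is being removed. So the atom has 1 valence electron.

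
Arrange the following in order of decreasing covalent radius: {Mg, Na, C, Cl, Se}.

Na > Mg > Se > Cl > C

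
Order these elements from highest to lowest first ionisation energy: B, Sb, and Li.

Sb > B > Li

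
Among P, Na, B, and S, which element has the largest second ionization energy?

Na

The second ionization energy removes an electron from the +1 ion. For each element: P⁺ still has 4 valence electrons; Na⁺ is the bare [Ne] core; B⁺ still has 2 valence electrons; S⁺ still has 5 valence electrons.
Breaking into a closed-shell core is much more expensive than removing a leftover valence electron — Na has the largest IE_2 here.
Valence configurations: P⁺ [Ne]3s²3p², B⁺ [He]2s², S⁺ [Ne]3s²3p³.
Approximate IE_2 values (kJ/mol): P 1907, Na 4562, B 2427, S 2252.
Putting it together, IE_2: P < S < B < Na.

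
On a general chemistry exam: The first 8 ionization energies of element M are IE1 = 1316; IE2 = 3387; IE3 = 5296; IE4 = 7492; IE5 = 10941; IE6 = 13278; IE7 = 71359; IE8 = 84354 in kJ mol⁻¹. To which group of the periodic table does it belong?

Group 16

Look for the largest jump between consecutive ionization energies: IE7/IE6 ≈ 5.4, far larger than any earlier ratio.
That jump marks the point where a core electron is being removed. So the atom has 6 valence electrons.
A main-group element with 6 valence electrons is in group 16.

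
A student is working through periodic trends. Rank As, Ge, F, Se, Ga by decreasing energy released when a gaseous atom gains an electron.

F > Se > Ge > As > Ga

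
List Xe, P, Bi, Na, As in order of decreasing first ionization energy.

Xe > P > As > Bi > Na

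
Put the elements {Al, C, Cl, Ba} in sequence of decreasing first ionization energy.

C is in period 2, group 14; Al is in period 3, group 13; Cl is in period 3, group 17; Ba is in period 6, group 2.
Across a period the outer electron is held more tightly (higher IE₁); down a group it sits in a higher shell, more shielded, and comes off more easily.
Here both period and group differ, so the two effects have to be weighed against each other.
Al > Ba: both effects reinforce here, so Al is clearly the higher of the two.
C > Al: both effects reinforce here, so C is clearly the higher of the two.
Cl > C: the two effects oppose for this pair; the across-period effect wins (1251 vs 1086 kJ/mol).
Approximate values (kJ/mol): C 1086, Al 578, Cl 1251, Ba 503.
So from highest to lowest: Cl > C > Al > Ba.

Cl > C > Al > Ba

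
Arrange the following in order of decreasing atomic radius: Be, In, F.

Be is in period 2, group 2; F is in period 2, group 17; In is in period 5, group 13.
Moving right in a period, electrons are added to the same shell under a stronger nuclear pull, so atoms get smaller; moving down, a new shell is opened and atoms get larger.
Neither a single period nor a single group — weigh both effects.
Be > F: both are in period 2; the period trend gives Be the larger value.
In > Be: the two effects oppose for this pair; the down-group effect wins (142 vs 102 pm).
For reference (pm): Be 102, F 64, In 142.
So from largest to smallest: In > Be > F.

In > Be > F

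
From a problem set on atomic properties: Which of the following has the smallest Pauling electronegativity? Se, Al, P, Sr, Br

Sr

Al is in period 3, group 13; P is in period 3, group 15; Se is in period 4, group 16; Br is in period 4, group 17; Sr is in period 5, group 2.
Electronegativity increases across a period and decreases down a group, tracking effective nuclear charge and atomic size.
Neither a single period nor a single group — weigh both effects.
Al > Sr: both effects reinforce here, so Al is clearly the higher of the two.
P > Al: both are in period 3; the period trend gives P the larger value.
Se > P: period and group pull opposite ways; the across-period shift dominates (2.55 vs 2.19).
Br > Se: both are in period 4; the period trend gives Br the larger value.
For reference (Pauling): Al 1.61, P 2.19, Se 2.55, Br 2.96, Sr 0.95.
The smallest Pauling electronegativity among these belongs to Sr.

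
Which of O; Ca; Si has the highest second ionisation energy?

After 1 electron has been removed, what remains? O⁺ still has 5 valence electrons; Ca⁺ still has 1 valence electron; Si⁺ still has 3 valence electrons.
All are still removing valence electrons, so compare the +1 ions as you would atoms: IE_2 generally rises across a period (higher Z_eff) and falls down a group (larger shell), subject to the usual subshell exceptions.
Valence configurations: O⁺ [He]2s²2p³, Ca⁺ [Ar]4s¹, Si⁺ [Ne]3s²3p¹.
Tabulated IE_2 (kJ/mol): O 3388, Ca 1145, Si 1577.
Hence IE_2: Ca < Si < O.

O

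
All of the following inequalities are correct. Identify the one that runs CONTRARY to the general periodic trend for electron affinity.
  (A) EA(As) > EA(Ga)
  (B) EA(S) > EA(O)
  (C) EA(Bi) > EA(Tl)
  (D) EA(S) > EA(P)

The general trend: electron affinity increases across a period and decreases down a group.
(A) As (period 4, group 15) vs Ga (period 4, group 13): the stated order agrees with the simple trend.
(B) S (period 3, group 16) vs O (period 2, group 16): the stated order contradicts the simple trend.
(C) Bi (period 6, group 15) vs Tl (period 6, group 13): the stated order agrees with the simple trend.
(D) S (period 3, group 16) vs P (period 3, group 15): the stated order agrees with the simple trend.
The exception is (B): the compact 2p subshell of O repels the added electron more than S's larger 3p does.

(B)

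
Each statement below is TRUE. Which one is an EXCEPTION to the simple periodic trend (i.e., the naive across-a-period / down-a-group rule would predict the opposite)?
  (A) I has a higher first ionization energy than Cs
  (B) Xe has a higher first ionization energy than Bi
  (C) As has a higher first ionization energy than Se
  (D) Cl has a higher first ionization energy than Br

(C)

The general trend: first ionization energy increases across a period and decreases down a group.
(A) I (period 5, group 17) vs Cs (period 6, group 1): the stated order agrees with the simple trend.
(B) Xe (period 5, group 18) vs Bi (period 6, group 15): the stated order agrees with the simple trend.
(C) As (period 4, group 15) vs Se (period 4, group 16): the stated order contradicts the simple trend.
(D) Cl (period 3, group 17) vs Br (period 4, group 17): the stated order agrees with the simple trend.
The exception is (C): Se (4p⁴) ionizes more easily than half-filled As (4p³).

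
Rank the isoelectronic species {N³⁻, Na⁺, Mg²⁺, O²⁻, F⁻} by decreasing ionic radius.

All of these have 10 electrons, so size is governed by nuclear charge alone: the more protons, the stronger the pull on the same electron cloud, and the smaller the ion.
Nuclear charges: Mg²⁺ (Z=12), Na⁺ (Z=11), F⁻ (Z=9), O²⁻ (Z=8), N³⁻ (Z=7).
Largest to smallest: N³⁻ > O²⁻ > F⁻ > Na⁺ > Mg²⁺.

N³⁻ > O²⁻ > F⁻ > Na⁺ > Mg²⁺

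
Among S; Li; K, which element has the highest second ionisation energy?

IE_2 is the cost of taking one more electron from the +1 cation: S⁺ still has 5 valence electrons; Li⁺ is the bare [He] core; K⁺ is the bare [Ar] core.
Pulling an electron out of a noble-gas core costs far more than removing a remaining valence electron, so K and Li sit at the high end of IE_2.
Approximate IE_2 values (kJ/mol): S 2252, Li 7298, K 3052.
So the second ionization energies run S < K < Li.

Li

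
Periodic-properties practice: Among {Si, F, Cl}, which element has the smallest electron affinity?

Si

Electron affinity generally becomes more exothermic across a period toward the halogens and less exothermic down a group.
Here both period and group differ, so the two effects have to be weighed against each other.
F > Si: both effects reinforce here, so F is clearly the higher of the two.
Cl > F: this pair runs against the simple trend — see the exception note.
Note the exception: Cl has a higher electron affinity than F, contrary to the simple trend — F's small 2p subshell makes the incoming electron feel strong e⁻–e⁻ repulsion, so Cl actually releases more energy on gaining an electron.
For reference (kJ/mol): F 328, Si 134, Cl 349.
The smallest electron affinity among these belongs to Si.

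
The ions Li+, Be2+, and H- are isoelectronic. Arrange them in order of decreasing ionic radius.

H-, Li+, Be2+

All of these have 2 electrons, so size is governed by nuclear charge alone: the more protons, the stronger the pull on the same electron cloud, and the smaller the ion.
Nuclear charges: Be2+ (Z=4), Li+ (Z=3), H- (Z=1).
Largest to smallest: H- > Li+ > Be2+.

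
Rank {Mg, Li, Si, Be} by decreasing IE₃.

Be > Li > Mg > Si

Consider each +2 ion: Mg²⁺ is the bare [Ne] core; Li²⁺ is already 1 electron into the core; Si²⁺ still has 2 valence electrons; Be²⁺ is the bare [He] core.
Pulling an electron out of a noble-gas core costs far more than removing a remaining valence electron, so Mg, Li and Be sit at the high end of IE_3.
Approximate IE_3 values (kJ/mol): Mg 7733, Li 11815, Si 3232, Be 14849.
Overall IE_3 order: Si < Mg < Li < Be.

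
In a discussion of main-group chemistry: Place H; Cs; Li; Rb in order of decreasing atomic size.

Cs > Rb > Li > H

H is in period 1, group 1; Li is in period 2, group 1; Rb is in period 5, group 1; Cs is in period 6, group 1.
Radius decreases left→right (rising Z_eff, same n) and increases top→bottom (higher n).
All are in group 1, so atomic radius increases down the group.
So from largest to smallest: Cs > Rb > Li > H.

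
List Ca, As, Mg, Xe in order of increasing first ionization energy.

Ca, Mg, As, Xe

Mg is in period 3, group 2; Ca is in period 4, group 2; As is in period 4, group 15; Xe is in period 5, group 18.
Removing the outermost electron gets harder across a period and easier down a group.
These span different periods and groups, so the two trends combine.
Mg > Ca: they share group 2; the group trend gives Mg the larger value.
As > Mg: period and group pull opposite ways; the across-period shift dominates (947 vs 738 kJ/mol).
Xe > As: period and group pull opposite ways; the across-period shift dominates (1170 vs 947 kJ/mol).
Tabulated first ionization energy (kJ/mol): Mg 738, Ca 590, As 947, Xe 1170.
So from lowest to highest: Ca < Mg < As < Xe.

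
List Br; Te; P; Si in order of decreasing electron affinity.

Si is in period 3, group 14; P is in period 3, group 15; Br is in period 4, group 17; Te is in period 5, group 16.
Adding an electron releases more energy for atoms nearer the top right (short of the noble gases).
Neither a single period nor a single group — weigh both effects.
Si > P: this pair runs against the simple trend — see the exception note.
Te > Si: period and group pull opposite ways; the across-period shift dominates (190 vs 134 kJ/mol).
Br > Te: both effects reinforce here, so Br is clearly the higher of the two.
Note the exception: Si has a higher electron affinity than P, contrary to the simple trend — adding an electron to P's half-filled 3p³ is unfavourable, so Si (3p²) has the more exothermic EA.
For reference (kJ/mol): Si 134, P 72, Br 325, Te 190.
So from highest to lowest: Br > Te > Si > P.

Br > Te > Si > P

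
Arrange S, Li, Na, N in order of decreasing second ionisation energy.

Li > Na > N > S

IE_2 is the cost of taking one more electron from the +1 cation: S⁺ still has 5 valence electrons; Li⁺ is the bare [He] core; Na⁺ is the bare [Ne] core; N⁺ still has 4 valence electrons.
Core electrons are held far more tightly than valence electrons, so Na and Li top the IE_2 order.
Valence configurations: S⁺ [Ne]3s²3p³, N⁺ [He]2s²2p².
Tabulated IE_2 (kJ/mol): S 2252, Li 7298, Na 4562, N 2856.
Hence IE_2: S < N < Na < Li.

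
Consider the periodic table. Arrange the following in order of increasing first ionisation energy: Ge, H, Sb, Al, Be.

H is in period 1, group 1; Be is in period 2, group 2; Al is in period 3, group 13; Ge is in period 4, group 14; Sb is in period 5, group 15.
First ionization energy rises across a period (greater Z_eff holds electrons more tightly) and falls down a group (valence electrons are farther from the nucleus).
These sit on a diagonal, where the across-period and down-group effects partly cancel.
Ge > Al: the two effects oppose for this pair; the across-period effect wins (762 vs 578 kJ/mol).
Sb > Ge: the two effects oppose for this pair; the across-period effect wins (831 vs 762 kJ/mol).
Be > Sb: the two effects oppose for this pair; the down-group effect wins (900 vs 831 kJ/mol).
H > Be: period and group pull opposite ways; the down-group shift dominates (1312 vs 900 kJ/mol).
For reference (kJ/mol): H 1312, Be 900, Al 578, Ge 762, Sb 831.
So from lowest to highest: Al < Ge < Sb < Be < H.

Al < Ge < Sb < Be < H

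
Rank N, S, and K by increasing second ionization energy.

The second ionization energy removes an electron from the +1 ion. For each element: N⁺ still has 4 valence electrons; S⁺ still has 5 valence electrons; K⁺ is the bare [Ar] core.
Pulling an electron out of a noble-gas core costs far more than removing a remaining valence electron, so K sits at the high end of IE_2.
Valence configurations: N⁺ [He]2s²2p², S⁺ [Ne]3s²3p³.
The numbers (kJ/mol): N 2856, S 2252, K 3052.
So the second ionization energies run S < N < K.

S < N < K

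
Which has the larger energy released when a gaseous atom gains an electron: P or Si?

Si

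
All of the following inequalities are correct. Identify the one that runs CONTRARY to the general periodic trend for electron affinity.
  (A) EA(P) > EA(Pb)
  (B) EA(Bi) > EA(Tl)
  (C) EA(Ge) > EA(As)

The general trend: electron affinity increases across a period and decreases down a group.
(A) P (period 3, group 15) vs Pb (period 6, group 14): the stated order agrees with the simple trend.
(B) Bi (period 6, group 15) vs Tl (period 6, group 13): the stated order agrees with the simple trend.
(C) Ge (period 4, group 14) vs As (period 4, group 15): the stated order contradicts the simple trend.
The exception is (C): adding an electron to As's half-filled 4p³ is unfavourable, so Ge (4p²) has the more exothermic EA.

(C)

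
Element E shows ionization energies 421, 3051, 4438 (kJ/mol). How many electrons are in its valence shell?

1

Look for the largest jump between consecutive ionization energies: IE2/IE1 ≈ 7.2, far larger than any earlier ratio.
That jump marks the point where a core electron is being removed. So the atom has 1 valence electron.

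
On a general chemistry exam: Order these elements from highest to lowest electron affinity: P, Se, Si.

Si is in period 3, group 14; P is in period 3, group 15; Se is in period 4, group 16.
Adding an electron releases more energy for atoms nearer the top right (short of the noble gases).
Neither a single period nor a single group — weigh both effects.
Si > P: this pair runs against the simple trend — see the exception note.
Se > Si: period and group pull opposite ways; the across-period shift dominates (195 vs 134 kJ/mol).
Note the exception: Si has a higher electron affinity than P, contrary to the simple trend — adding an electron to P's half-filled 3p³ is unfavourable, so Si (3p²) has the more exothermic EA.
Tabulated electron affinity (kJ/mol): Si 134, P 72, Se 195.
So from highest to lowest: Se > Si > P.

Se > Si > P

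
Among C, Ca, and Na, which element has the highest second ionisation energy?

Na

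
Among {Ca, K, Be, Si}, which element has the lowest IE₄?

Si

After 3 electrons have been removed, what remains? Ca³⁺ is already 1 electron into the core; K³⁺ is already 2 electrons into the core; Be³⁺ is already 1 electron into the core; Si³⁺ still has 1 valence electron.
Pulling an electron out of a noble-gas core costs far more than removing a remaining valence electron, so K, Ca and Be sit at the high end of IE_4.
Approximate IE_4 values (kJ/mol): Ca 6491, K 5877, Be 21007, Si 4356.
So the fourth ionization energies run Si < K < Ca < Be.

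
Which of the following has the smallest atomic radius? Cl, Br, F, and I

F

Radius decreases left→right (rising Z_eff, same n) and increases top→bottom (higher n).
All are in group 17, so atomic radius increases down the group.
The smallest atomic radius among these belongs to F.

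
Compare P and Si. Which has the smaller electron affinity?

P

Si is in period 3, group 14; P is in period 3, group 15.
EA tends to increase across a period and decrease down a group, though the pattern is less regular than for IE or radius.
All lie in period 3; the across-period trend (electron affinity increases left to right) applies, with the exception below.
Note the exception: Si has a higher electron affinity than P, contrary to the simple trend — adding an electron to P's half-filled 3p³ is unfavourable, so Si (3p²) has the more exothermic EA.
Approximate values (kJ/mol): Si 134, P 72.
So P has the smaller electron affinity (P < Si).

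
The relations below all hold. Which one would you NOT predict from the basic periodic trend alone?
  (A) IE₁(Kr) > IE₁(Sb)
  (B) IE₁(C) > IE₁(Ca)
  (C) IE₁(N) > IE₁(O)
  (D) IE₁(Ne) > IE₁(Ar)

The general trend: first ionisation energy increases across a period and decreases down a group.
(A) Kr (period 4, group 18) vs Sb (period 5, group 15): the stated order agrees with the simple trend.
(B) C (period 2, group 14) vs Ca (period 4, group 2): the stated order agrees with the simple trend.
(C) N (period 2, group 15) vs O (period 2, group 16): the stated order contradicts the simple trend.
(D) Ne (period 2, group 18) vs Ar (period 3, group 18): the stated order agrees with the simple trend.
The exception is (C): pairing an electron in O's 2p⁴ costs repulsion energy, so O ionizes more easily than half-filled N (2p³).

(C)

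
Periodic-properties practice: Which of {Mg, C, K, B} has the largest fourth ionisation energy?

Consider each +3 ion: Mg³⁺ is already 1 electron into the core; C³⁺ still has 1 valence electron; K³⁺ is already 2 electrons into the core; B³⁺ is the bare [He] core.
Usually core removal costs more than valence removal, but here the competition is close: a tightly held n=2 valence electron can cost more to remove than an n=3 core electron, so the actual values have to decide it.
The numbers (kJ/mol): Mg 10543, C 6223, K 5877, B 25026.
Putting it together, IE_4: K < C < Mg < B.

B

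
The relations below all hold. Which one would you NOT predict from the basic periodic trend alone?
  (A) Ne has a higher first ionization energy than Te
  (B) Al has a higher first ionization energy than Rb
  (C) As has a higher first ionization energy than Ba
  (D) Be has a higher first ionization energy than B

(D)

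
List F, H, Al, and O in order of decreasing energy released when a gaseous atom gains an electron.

F, O, H, Al

H is in period 1, group 1; O is in period 2, group 16; F is in period 2, group 17; Al is in period 3, group 13.
EA tends to increase across a period and decrease down a group, though the pattern is less regular than for IE or radius.
These span different periods and groups, so the two trends combine.
H > Al: period and group pull opposite ways; the down-group shift dominates (73 vs 42 kJ/mol).
O > H: period and group pull opposite ways; the across-period shift dominates (141 vs 73 kJ/mol).
F > O: F lies to the right of O in period 2, so the across-period effect alone puts F higher.
For reference (kJ/mol): H 73, O 141, F 328, Al 42.
So from highest to lowest: F > O > H > Al.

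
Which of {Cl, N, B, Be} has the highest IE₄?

B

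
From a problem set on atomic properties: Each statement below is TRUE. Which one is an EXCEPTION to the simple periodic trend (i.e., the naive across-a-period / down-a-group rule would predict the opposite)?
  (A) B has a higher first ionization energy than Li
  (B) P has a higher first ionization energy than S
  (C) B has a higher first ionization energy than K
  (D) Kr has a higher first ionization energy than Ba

The general trend: first ionization energy increases across a period and decreases down a group.
(A) B (period 2, group 13) vs Li (period 2, group 1): the stated order agrees with the simple trend.
(B) P (period 3, group 15) vs S (period 3, group 16): the stated order contradicts the simple trend.
(C) B (period 2, group 13) vs K (period 4, group 1): the stated order agrees with the simple trend.
(D) Kr (period 4, group 18) vs Ba (period 6, group 2): the stated order agrees with the simple trend.
The exception is (B): S (3p⁴) ionizes more easily than half-filled P (3p³) because the paired 3p electron in S is pushed out by e⁻–e⁻ repulsion.

(B)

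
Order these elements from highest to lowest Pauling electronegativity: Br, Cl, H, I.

H is in period 1, group 1; Cl is in period 3, group 17; Br is in period 4, group 17; I is in period 5, group 17.
Smaller atoms with higher effective nuclear charge are more electronegative.
These span different periods and groups, so the two trends combine.
I > H: period and group pull opposite ways; the across-period shift dominates (2.66 vs 2.20).
Br > I: they share group 17; the group trend gives Br the larger value.
Cl > Br: Cl sits above Br in group 17, so the down-group effect alone puts Cl higher.
Tabulated electronegativity (Pauling): H 2.20, Cl 3.16, Br 2.96, I 2.66.
So from highest to lowest: Cl > Br > I > H.

Cl > Br > I > H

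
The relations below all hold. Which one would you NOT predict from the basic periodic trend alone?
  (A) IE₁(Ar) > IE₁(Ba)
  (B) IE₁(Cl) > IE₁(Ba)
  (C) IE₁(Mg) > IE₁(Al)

The general trend: first ionisation energy increases across a period and decreases down a group.
(A) Ar (period 3, group 18) vs Ba (period 6, group 2): the stated order agrees with the simple trend.
(B) Cl (period 3, group 17) vs Ba (period 6, group 2): the stated order agrees with the simple trend.
(C) Mg (period 3, group 2) vs Al (period 3, group 13): the stated order contradicts the simple trend.
The exception is (C): Al's single 3p electron is easier to remove than one from Mg's filled 3s².

(C)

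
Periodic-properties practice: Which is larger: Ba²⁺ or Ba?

Ba

Forming Ba²⁺ removes 2 electrons from Ba. Fewer electrons for the same nuclear charge means less shielding and a higher Z_eff on the remaining electrons, and for main-group metals the entire outer shell is lost.
A cation is smaller than its parent atom: Ba²⁺ < Ba.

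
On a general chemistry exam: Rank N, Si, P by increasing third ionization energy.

IE_3 is the cost of taking one more electron from the +2 cation: N²⁺ still has 3 valence electrons; Si²⁺ still has 2 valence electrons; P²⁺ still has 3 valence electrons.
All are still removing valence electrons, so compare the +2 ions as you would atoms: IE_3 generally rises across a period (higher Z_eff) and falls down a group (larger shell), subject to the usual subshell exceptions.
Valence configurations: N²⁺ [He]2s²2p¹, Si²⁺ [Ne]3s², P²⁺ [Ne]3s²3p¹.
P²⁺ loses a lone 3p electron whereas Si²⁺ must break into a filled 3s² pair, so IE_3(Si) > IE_3(P) even though P has the higher nuclear charge.
The numbers (kJ/mol): N 4578, Si 3232, P 2914.
So the third ionization energies run P < Si < N.

P < Si < N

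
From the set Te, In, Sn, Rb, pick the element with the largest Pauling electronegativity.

Rb is in period 5, group 1; In is in period 5, group 13; Sn is in period 5, group 14; Te is in period 5, group 16.
Smaller atoms with higher effective nuclear charge are more electronegative.
All lie in period 5, so electronegativity increases left to right.
The largest Pauling electronegativity among these belongs to Te.

Te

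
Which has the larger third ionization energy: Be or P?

IE_3 is the cost of taking one more electron from the +2 cation: Be²⁺ is the bare [He] core; P²⁺ still has 3 valence electrons.
Breaking into a closed-shell core is much more expensive than removing a leftover valence electron — Be has the largest IE_3 here.
The numbers (kJ/mol): Be 14849, P 2914.
Hence IE_3: P < Be.

Be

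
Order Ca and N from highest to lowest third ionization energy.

Consider each +2 ion: Ca²⁺ is the bare [Ar] core; N²⁺ still has 3 valence electrons.
Breaking into a closed-shell core is much more expensive than removing a leftover valence electron — Ca has the largest IE_3 here.
Tabulated IE_3 (kJ/mol): Ca 4912, N 4578.
Putting it together, IE_3: N < Ca.

Ca, N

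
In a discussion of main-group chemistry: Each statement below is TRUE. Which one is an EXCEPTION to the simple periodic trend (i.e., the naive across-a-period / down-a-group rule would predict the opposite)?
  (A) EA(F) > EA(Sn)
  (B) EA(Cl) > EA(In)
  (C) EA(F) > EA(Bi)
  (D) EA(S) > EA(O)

The general trend: electron affinity increases across a period and decreases down a group.
(A) F (period 2, group 17) vs Sn (period 5, group 14): the stated order agrees with the simple trend.
(B) Cl (period 3, group 17) vs In (period 5, group 13): the stated order agrees with the simple trend.
(C) F (period 2, group 17) vs Bi (period 6, group 15): the stated order agrees with the simple trend.
(D) S (period 3, group 16) vs O (period 2, group 16): the stated order contradicts the simple trend.
The exception is (D): the compact 2p subshell of O repels the added electron more than S's larger 3p does.

(D)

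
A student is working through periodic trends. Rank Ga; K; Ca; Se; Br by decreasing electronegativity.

K is in period 4, group 1; Ca is in period 4, group 2; Ga is in period 4, group 13; Se is in period 4, group 16; Br is in period 4, group 17.
Electronegativity increases across a period and decreases down a group, tracking effective nuclear charge and atomic size.
All lie in period 4, so electronegativity increases left to right.
So from highest to lowest: Br > Se > Ga > Ca > K.

Br, Se, Ga, Ca, K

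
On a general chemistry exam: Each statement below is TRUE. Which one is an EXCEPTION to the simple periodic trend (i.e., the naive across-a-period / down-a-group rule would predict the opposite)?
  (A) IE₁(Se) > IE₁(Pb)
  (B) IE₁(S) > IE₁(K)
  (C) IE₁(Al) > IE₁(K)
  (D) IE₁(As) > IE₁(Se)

(D)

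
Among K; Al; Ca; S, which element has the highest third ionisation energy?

Ca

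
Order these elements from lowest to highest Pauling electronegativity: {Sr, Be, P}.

Sr < Be < P

Smaller atoms with higher effective nuclear charge are more electronegative.
Neither a single period nor a single group — weigh both effects.
Be > Sr: Be sits above Sr in group 2, so the down-group effect alone puts Be higher.
P > Be: the two effects oppose for this pair; the across-period effect wins (2.19 vs 1.57).
Approximate values (Pauling): Be 1.57, P 2.19, Sr 0.95.
So from lowest to highest: Sr < Be < P.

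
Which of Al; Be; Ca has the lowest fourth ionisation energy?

Ca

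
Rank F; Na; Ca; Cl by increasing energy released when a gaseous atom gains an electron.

F is in period 2, group 17; Na is in period 3, group 1; Cl is in period 3, group 17; Ca is in period 4, group 2.
Adding an electron releases more energy for atoms nearer the top right (short of the noble gases).
Here both period and group differ, so the two effects have to be weighed against each other.
Na > Ca: the two effects oppose for this pair; the down-group effect wins (53 vs 2 kJ/mol).
F > Na: relative to Na, both the across-period and down-group shifts push F's electron affinity up.
Cl > F: this pair runs against the simple trend — see the exception note.
Note the exception: Cl has a higher electron affinity than F, contrary to the simple trend — F's small 2p subshell makes the incoming electron feel strong e⁻–e⁻ repulsion, so Cl actually releases more energy on gaining an electron.
For reference (kJ/mol): F 328, Na 53, Cl 349, Ca 2.
So from lowest to highest: Ca < Na < F < Cl.

Ca, Na, F, Cl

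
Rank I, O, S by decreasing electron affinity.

I, S, O

Atoms with high Z_eff and room in the valence shell (especially the halogens) have the most exothermic electron affinities.
These span different periods and groups, so the two trends combine.
S > O: this pair runs against the simple trend — see the exception note.
I > S: the two effects oppose for this pair; the across-period effect wins (295 vs 200 kJ/mol).
Note the exception: S has a higher electron affinity than O, contrary to the simple trend — the compact 2p subshell of O repels the added electron more than S's larger 3p does.
Tabulated electron affinity (kJ/mol): O 141, S 200, I 295.
So from highest to lowest: I > S > O.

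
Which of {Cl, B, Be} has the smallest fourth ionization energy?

Cl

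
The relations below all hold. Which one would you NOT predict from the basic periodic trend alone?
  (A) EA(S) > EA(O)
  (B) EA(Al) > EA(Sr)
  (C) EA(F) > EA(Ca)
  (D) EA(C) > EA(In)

(A)

The general trend: electron affinity increases across a period and decreases down a group.
(A) S (period 3, group 16) vs O (period 2, group 16): the stated order contradicts the simple trend.
(B) Al (period 3, group 13) vs Sr (period 5, group 2): the stated order agrees with the simple trend.
(C) F (period 2, group 17) vs Ca (period 4, group 2): the stated order agrees with the simple trend.
(D) C (period 2, group 14) vs In (period 5, group 13): the stated order agrees with the simple trend.
The exception is (A): the compact 2p subshell of O repels the added electron more than S's larger 3p does.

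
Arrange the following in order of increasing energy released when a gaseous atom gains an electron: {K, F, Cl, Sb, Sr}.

Sr < K < Sb < F < Cl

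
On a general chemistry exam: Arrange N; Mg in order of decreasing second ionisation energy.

N > Mg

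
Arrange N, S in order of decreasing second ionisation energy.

N > S

Consider each +1 ion: N⁺ still has 4 valence electrons; S⁺ still has 5 valence electrons.
All are still removing valence electrons, so compare the +1 ions as you would atoms: IE_2 generally rises across a period (higher Z_eff) and falls down a group (larger shell), subject to the usual subshell exceptions.
Valence configurations: N⁺ [He]2s²2p², S⁺ [Ne]3s²3p³.
The numbers (kJ/mol): N 2856, S 2252.
Overall IE_2 order: S < N.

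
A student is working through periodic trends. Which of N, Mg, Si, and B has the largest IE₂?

IE_2 is the cost of taking one more electron from the +1 cation: N⁺ still has 4 valence electrons; Mg⁺ still has 1 valence electron; Si⁺ still has 3 valence electrons; B⁺ still has 2 valence electrons.
All are still removing valence electrons, so compare the +1 ions as you would atoms: IE_2 generally rises across a period (higher Z_eff) and falls down a group (larger shell), subject to the usual subshell exceptions.
Valence configurations: N⁺ [He]2s²2p², Mg⁺ [Ne]3s¹, Si⁺ [Ne]3s²3p¹, B⁺ [He]2s².
The numbers (kJ/mol): N 2856, Mg 1451, Si 1577, B 2427.
Overall IE_2 order: Mg < Si < B < N.

N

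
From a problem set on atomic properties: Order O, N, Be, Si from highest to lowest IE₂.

O > N > Be > Si

Consider each +1 ion: O⁺ still has 5 valence electrons; N⁺ still has 4 valence electrons; Be⁺ still has 1 valence electron; Si⁺ still has 3 valence electrons.
All are still removing valence electrons, so compare the +1 ions as you would atoms: IE_2 generally rises across a period (higher Z_eff) and falls down a group (larger shell), subject to the usual subshell exceptions.
Valence configurations: O⁺ [He]2s²2p³, N⁺ [He]2s²2p², Be⁺ [He]2s¹, Si⁺ [Ne]3s²3p¹.
The numbers (kJ/mol): O 3388, N 2856, Be 1757, Si 1577.
Hence IE_2: Si < Be < N < O.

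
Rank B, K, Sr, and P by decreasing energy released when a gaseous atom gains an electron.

P > K > B > Sr

B is in period 2, group 13; P is in period 3, group 15; K is in period 4, group 1; Sr is in period 5, group 2.
Atoms with high Z_eff and room in the valence shell (especially the halogens) have the most exothermic electron affinities.
Neither a single period nor a single group — weigh both effects.
B > Sr: relative to Sr, both the across-period and down-group shifts push B's electron affinity up.
K > B: this pair runs against the simple trend — see the exception note.
P > K: relative to K, both the across-period and down-group shifts push P's electron affinity up.
Note the exception: K has a higher electron affinity than B, contrary to the simple trend — B's ns²np¹ configuration gives only a small electron affinity — the sparsely filled np subshell binds an added electron weakly.
For reference (kJ/mol): B 27, P 72, K 48, Sr 5.
So from highest to lowest: P > K > B > Sr.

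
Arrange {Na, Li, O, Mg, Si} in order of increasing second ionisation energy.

Consider each +1 ion: Na⁺ is the bare [Ne] core; Li⁺ is the bare [He] core; O⁺ still has 5 valence electrons; Mg⁺ still has 1 valence electron; Si⁺ still has 3 valence electrons.
Pulling an electron out of a noble-gas core costs far more than removing a remaining valence electron, so Na and Li sit at the high end of IE_2.
Valence configurations: O⁺ [He]2s²2p³, Mg⁺ [Ne]3s¹, Si⁺ [Ne]3s²3p¹.
The numbers (kJ/mol): Na 4562, Li 7298, O 3388, Mg 1451, Si 1577.
Overall IE_2 order: Mg < Si < O < Na < Li.

Mg < Si < O < Na < Li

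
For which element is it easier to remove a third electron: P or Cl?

P

After 2 electrons have been removed, what remains? P²⁺ still has 3 valence electrons; Cl²⁺ still has 5 valence electrons.
All are still removing valence electrons, so compare the +2 ions as you would atoms: IE_3 generally rises across a period (higher Z_eff) and falls down a group (larger shell), subject to the usual subshell exceptions.
Valence configurations: P²⁺ [Ne]3s²3p¹, Cl²⁺ [Ne]3s²3p³.
The numbers (kJ/mol): P 2914, Cl 3822.
Overall IE_3 order: P < Cl.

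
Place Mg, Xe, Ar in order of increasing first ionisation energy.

Mg < Xe < Ar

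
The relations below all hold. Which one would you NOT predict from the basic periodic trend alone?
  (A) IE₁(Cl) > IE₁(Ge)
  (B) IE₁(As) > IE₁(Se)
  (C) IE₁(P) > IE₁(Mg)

(B)

The general trend: IE₁ increases across a period and decreases down a group.
(A) Cl (period 3, group 17) vs Ge (period 4, group 14): the stated order agrees with the simple trend.
(B) As (period 4, group 15) vs Se (period 4, group 16): the stated order contradicts the simple trend.
(C) P (period 3, group 15) vs Mg (period 3, group 2): the stated order agrees with the simple trend.
The exception is (B): Se (4p⁴) ionizes more easily than half-filled As (4p³).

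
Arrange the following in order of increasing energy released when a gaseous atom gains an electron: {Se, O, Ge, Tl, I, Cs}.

Tl < Cs < Ge < O < Se < I

O is in period 2, group 16; Ge is in period 4, group 14; Se is in period 4, group 16; I is in period 5, group 17; Cs is in period 6, group 1; Tl is in period 6, group 13.
Adding an electron releases more energy for atoms nearer the top right (short of the noble gases).
Neither a single period nor a single group — weigh both effects.
Cs > Tl: this pair runs against the simple trend — see the exception note.
Ge > Cs: relative to Cs, both the across-period and down-group shifts push Ge's electron affinity up.
O > Ge: relative to Ge, both the across-period and down-group shifts push O's electron affinity up.
Se > O: this pair runs against the simple trend — see the exception note.
I > Se: the two effects oppose for this pair; the across-period effect wins (295 vs 195 kJ/mol).
Note the exception: Cs has a higher electron affinity than Tl, contrary to the simple trend — Tl's ns²np¹ configuration gives only a small electron affinity — the sparsely filled np subshell binds an added electron weakly.
Note the exception: Se has a higher electron affinity than O, contrary to the simple trend — O's compact 2p subshell gives strong electron–electron repulsion on the added electron.
Approximate values (kJ/mol): O 141, Ge 119, Se 195, I 295, Cs 46, Tl 19.
So from lowest to highest: Tl < Cs < Ge < O < Se < I.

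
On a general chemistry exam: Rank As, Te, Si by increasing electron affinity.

EA tends to increase across a period and decrease down a group, though the pattern is less regular than for IE or radius.
These sit on a diagonal, where the across-period and down-group effects partly cancel.
Si > As: the two effects oppose for this pair; the down-group effect wins (134 vs 78 kJ/mol).
Te > Si: the two effects oppose for this pair; the across-period effect wins (190 vs 134 kJ/mol).
Tabulated electron affinity (kJ/mol): Si 134, As 78, Te 190.
So from lowest to highest: As < Si < Te.

As < Si < Te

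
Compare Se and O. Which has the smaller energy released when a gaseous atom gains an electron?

Electron affinity generally becomes more exothermic across a period toward the halogens and less exothermic down a group.
All are in group 16; the group trend (electron affinity increases up the group) applies, with the exception below.
Note the exception: Se has a higher electron affinity than O, contrary to the simple trend — O's compact 2p subshell gives strong electron–electron repulsion on the added electron.
For reference (kJ/mol): O 141, Se 195.
So O has the smaller energy released when a gaseous atom gains an electron (O < Se).

O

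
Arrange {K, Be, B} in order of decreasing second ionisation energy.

K > B > Be

The second ionization energy removes an electron from the +1 ion. For each element: K⁺ is the bare [Ar] core; Be⁺ still has 1 valence electron; B⁺ still has 2 valence electrons.
Breaking into a closed-shell core is much more expensive than removing a leftover valence electron — K has the largest IE_2 here.
Valence configurations: Be⁺ [He]2s¹, B⁺ [He]2s².
Tabulated IE_2 (kJ/mol): K 3052, Be 1757, B 2427.
Putting it together, IE_2: Be < B < K.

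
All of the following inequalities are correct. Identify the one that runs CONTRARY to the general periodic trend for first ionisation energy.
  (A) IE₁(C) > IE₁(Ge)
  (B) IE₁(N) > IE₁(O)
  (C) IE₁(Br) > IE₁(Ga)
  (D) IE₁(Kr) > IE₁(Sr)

(B)

The general trend: first ionisation energy increases across a period and decreases down a group.
(A) C (period 2, group 14) vs Ge (period 4, group 14): the stated order agrees with the simple trend.
(B) N (period 2, group 15) vs O (period 2, group 16): the stated order contradicts the simple trend.
(C) Br (period 4, group 17) vs Ga (period 4, group 13): the stated order agrees with the simple trend.
(D) Kr (period 4, group 18) vs Sr (period 5, group 2): the stated order agrees with the simple trend.
The exception is (B): pairing an electron in O's 2p⁴ costs repulsion energy, so O ionizes more easily than half-filled N (2p³).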